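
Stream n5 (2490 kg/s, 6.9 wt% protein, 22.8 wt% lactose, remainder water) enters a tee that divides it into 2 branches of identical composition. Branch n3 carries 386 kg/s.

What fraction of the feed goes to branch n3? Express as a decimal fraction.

0.155

Fraction to n3 = 386/2490 = 0.1550.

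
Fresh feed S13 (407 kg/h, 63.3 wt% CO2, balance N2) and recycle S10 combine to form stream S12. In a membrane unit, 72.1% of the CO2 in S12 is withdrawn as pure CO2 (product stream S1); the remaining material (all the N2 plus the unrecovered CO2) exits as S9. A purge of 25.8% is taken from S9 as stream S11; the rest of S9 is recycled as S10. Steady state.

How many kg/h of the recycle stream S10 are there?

496.8 kg/h

N2 enters only via S13 and leaves only via the purge: 407×0.367 = 0.258×(N2 in S9), and the membrane unit passes all N2, so N2 in S12 = N2 in S9 = 578.95 kg/h.
CO2 in S12: m_A = 407×0.633 + (1−0.258)·(1−0.721)·m_A, so m_A = 257.63/0.7930 = 324.89 kg/h.
S9 = (1−0.721)×324.89 + 578.95 = 669.59 kg/h.
Recycle S10 = (1−0.258)×669.59 = 496.84 kg/h.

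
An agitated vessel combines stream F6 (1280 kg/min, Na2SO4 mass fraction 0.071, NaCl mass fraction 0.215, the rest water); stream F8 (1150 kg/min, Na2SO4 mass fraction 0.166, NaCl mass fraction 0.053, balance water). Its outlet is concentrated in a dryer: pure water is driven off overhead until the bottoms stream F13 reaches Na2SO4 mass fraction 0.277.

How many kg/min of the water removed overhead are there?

1413 kg/min

Na2SO4 entering = 1280×0.071 + 1150×0.166 = 281.78 kg/min.
All Na2SO4 reports to F13, so F13 = 281.78/0.277 = 1017.3 kg/min.
Total feed = 2430 kg/min; overhead = 2430 − 1017.3 = 1412.7 kg/min.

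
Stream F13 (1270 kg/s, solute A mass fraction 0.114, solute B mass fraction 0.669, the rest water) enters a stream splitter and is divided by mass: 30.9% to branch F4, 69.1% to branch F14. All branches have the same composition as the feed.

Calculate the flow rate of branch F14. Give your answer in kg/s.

Branch F14 flow = 0.691×1270 = 877.57 kg/s.

877.6 kg/s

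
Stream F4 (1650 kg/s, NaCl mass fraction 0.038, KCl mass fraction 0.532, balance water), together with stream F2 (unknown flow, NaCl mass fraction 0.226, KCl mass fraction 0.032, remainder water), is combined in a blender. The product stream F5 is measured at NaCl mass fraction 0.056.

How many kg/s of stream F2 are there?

Let F2 be the unknown flow. Total out = 1650 + F2.
NaCl balance: 62.7 + 0.226·F2 = 0.056·(1650 + F2)
(0.226 − 0.056)·F2 = 0.056×1650 − 62.7 = 29.7
F2 = 29.7 / 0.170 = 174.71 kg/s

174.7 kg/s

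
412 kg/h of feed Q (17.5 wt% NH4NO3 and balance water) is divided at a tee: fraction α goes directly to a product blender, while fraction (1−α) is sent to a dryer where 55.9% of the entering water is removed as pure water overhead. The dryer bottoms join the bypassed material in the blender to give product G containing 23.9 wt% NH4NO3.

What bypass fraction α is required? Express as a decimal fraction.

All 412×0.175 = 72.1 kg/h of NH4NO3 reaches G, so G = 72.1/0.239 = 301.67 kg/h and vapour = 110.33 kg/h.
The evaporator receives (1−α)·412 of feed at 0.825 water and removes 0.559 of that water:
0.559×0.825×(1−α)×412 = 110.33
(1−α) = 110.33/190 = 0.5807;  α = 0.4193.

0.419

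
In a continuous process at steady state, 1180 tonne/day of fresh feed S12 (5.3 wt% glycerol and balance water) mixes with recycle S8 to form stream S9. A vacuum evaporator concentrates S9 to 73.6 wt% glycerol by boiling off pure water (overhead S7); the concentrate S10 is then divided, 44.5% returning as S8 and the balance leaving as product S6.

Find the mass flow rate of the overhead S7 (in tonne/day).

Overall glycerol balance (none leaves overhead): glycerol in fresh feed = glycerol in product, i.e. 1180×0.053 = (1−0.445)·S10·0.736.
S10 = 62.54/(0.736×0.555) = 153.1 tonne/day.
Recycle S8 = 0.445×153.1 = 68.131 tonne/day.
Combined feed S9 = 1180 + 68.131 = 1248.1 tonne/day.
Overhead S7 = S9 − S10 = 1248.1 − 153.1 = 1095 tonne/day.

1095 tonne/day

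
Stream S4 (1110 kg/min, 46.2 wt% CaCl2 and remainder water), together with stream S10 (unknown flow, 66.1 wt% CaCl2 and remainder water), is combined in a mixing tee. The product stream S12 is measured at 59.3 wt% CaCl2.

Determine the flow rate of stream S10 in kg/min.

2138 kg/min

Let S10 be the unknown flow. Total out = 1110 + S10.
CaCl2 balance: 512.82 + 0.661·S10 = 0.593·(1110 + S10)
(0.661 − 0.593)·S10 = 0.593×1110 − 512.82 = 145.41
S10 = 145.41 / 0.068 = 2138.4 kg/min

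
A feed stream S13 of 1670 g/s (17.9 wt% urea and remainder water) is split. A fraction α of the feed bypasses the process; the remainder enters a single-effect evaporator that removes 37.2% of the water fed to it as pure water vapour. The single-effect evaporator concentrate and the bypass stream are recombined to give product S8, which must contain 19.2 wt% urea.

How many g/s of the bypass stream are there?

All 1670×0.179 = 298.93 g/s of urea reaches S8, so S8 = 298.93/0.192 = 1556.9 g/s and vapour = 113.07 g/s.
The evaporator receives (1−α)·1670 of feed at 0.821 water and removes 0.372 of that water:
0.372×0.821×(1−α)×1670 = 113.07
(1−α) = 113.07/510.04 = 0.2217;  α = 0.7783.
Bypass flow = 0.7783×1670 = 1299.8 g/s.

1300 g/s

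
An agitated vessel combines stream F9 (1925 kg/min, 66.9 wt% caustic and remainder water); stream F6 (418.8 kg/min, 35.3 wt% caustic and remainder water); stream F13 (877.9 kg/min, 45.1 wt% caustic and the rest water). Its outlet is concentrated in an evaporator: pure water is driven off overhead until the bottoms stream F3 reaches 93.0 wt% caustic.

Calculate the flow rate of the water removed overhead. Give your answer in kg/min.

1252 kg/min

caustic entering = 1925×0.669 + 418.8×0.353 + 877.9×0.451 = 1831.6 kg/min.
All caustic reports to F3, so F3 = 1831.6/0.930 = 1969.5 kg/min.
Total feed = 3221.7 kg/min; overhead = 3221.7 − 1969.5 = 1252.2 kg/min.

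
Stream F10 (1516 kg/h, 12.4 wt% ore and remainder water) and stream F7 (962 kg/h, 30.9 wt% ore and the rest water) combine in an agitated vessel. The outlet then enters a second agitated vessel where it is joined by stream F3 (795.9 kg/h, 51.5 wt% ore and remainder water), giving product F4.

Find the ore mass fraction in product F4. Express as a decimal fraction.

0.273

Overall, product flow = 3273.9 kg/h.
ore in = 1516×0.124 + 962×0.309 + 795.9×0.515 = 895.13 kg/h.
ore fraction in F4 = 0.273.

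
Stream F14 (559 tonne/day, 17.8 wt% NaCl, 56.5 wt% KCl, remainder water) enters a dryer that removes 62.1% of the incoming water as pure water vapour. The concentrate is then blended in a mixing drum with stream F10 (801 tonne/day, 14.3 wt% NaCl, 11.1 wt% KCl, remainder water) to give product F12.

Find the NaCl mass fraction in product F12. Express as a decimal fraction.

Vapour removed = 0.621×0.257×559 = 89.215 tonne/day; concentrate = 469.79 tonne/day.
NaCl reaching the mixer = 99.502 (from concentrate) + 801×0.143 = 214.04 tonne/day.
Product flow = 469.79 + 801 = 1270.8 tonne/day; NaCl fraction = 0.168.

0.168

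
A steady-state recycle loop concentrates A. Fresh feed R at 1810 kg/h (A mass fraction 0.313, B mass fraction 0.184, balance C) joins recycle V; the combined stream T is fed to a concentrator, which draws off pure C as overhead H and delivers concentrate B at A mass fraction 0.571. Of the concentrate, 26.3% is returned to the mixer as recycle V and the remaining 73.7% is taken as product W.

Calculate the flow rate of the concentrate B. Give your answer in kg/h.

Overall A balance (none leaves overhead): A in fresh feed = A in product, i.e. 1810×0.313 = (1−0.263)·B·0.571.
B = 566.53/(0.571×0.737) = 1346.2 kg/h.

1346 kg/h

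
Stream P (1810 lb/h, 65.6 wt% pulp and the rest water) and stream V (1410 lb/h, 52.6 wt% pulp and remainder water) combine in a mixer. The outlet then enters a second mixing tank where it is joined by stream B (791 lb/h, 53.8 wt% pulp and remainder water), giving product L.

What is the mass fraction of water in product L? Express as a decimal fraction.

0.413

Overall, product flow = 4011 lb/h.
water in = 1810×0.344 + 1410×0.474 + 791×0.462 = 1656.4 lb/h.
water fraction in L = 0.413.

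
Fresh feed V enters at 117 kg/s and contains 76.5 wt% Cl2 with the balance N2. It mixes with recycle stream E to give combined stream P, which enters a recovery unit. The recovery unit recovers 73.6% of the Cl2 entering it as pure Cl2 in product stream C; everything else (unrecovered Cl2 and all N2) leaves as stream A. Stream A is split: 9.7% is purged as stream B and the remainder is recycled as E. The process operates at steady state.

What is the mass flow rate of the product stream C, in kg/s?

86.5 kg/s

Cl2 in P: m_A = 117×0.765 + (1−0.097)·(1−0.736)·m_A, so m_A = 89.505/0.7616 = 117.52 kg/s.
Product C = 0.736×117.52 = 86.496 kg/s.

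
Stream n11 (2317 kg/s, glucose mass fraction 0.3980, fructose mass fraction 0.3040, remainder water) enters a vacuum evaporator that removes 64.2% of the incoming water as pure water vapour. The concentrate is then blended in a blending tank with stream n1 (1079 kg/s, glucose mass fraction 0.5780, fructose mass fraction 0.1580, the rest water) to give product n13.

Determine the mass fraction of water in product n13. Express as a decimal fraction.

Vapour removed = 0.642×0.298×2317 = 443.28 kg/s; concentrate = 1873.7 kg/s.
water reaching the mixer = 247.19 (from concentrate) + 1079×0.264 = 532.04 kg/s.
Product flow = 1873.7 + 1079 = 2952.7 kg/s; water fraction = 0.1802.

0.1802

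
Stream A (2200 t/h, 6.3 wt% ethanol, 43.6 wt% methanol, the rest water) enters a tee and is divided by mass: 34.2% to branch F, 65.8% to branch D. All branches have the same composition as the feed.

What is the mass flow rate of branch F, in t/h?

Branch F flow = 0.342×2200 = 752.4 t/h.

752.4 t/h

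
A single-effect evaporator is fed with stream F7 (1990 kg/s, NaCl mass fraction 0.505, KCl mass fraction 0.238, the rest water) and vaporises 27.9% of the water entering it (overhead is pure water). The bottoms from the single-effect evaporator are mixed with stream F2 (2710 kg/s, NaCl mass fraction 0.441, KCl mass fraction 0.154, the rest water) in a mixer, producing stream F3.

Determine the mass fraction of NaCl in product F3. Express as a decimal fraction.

Vapour removed = 0.279×0.257×1990 = 142.69 kg/s; concentrate = 1847.3 kg/s.
NaCl reaching the mixer = 1005 (from concentrate) + 2710×0.441 = 2200.1 kg/s.
Product flow = 1847.3 + 2710 = 4557.3 kg/s; NaCl fraction = 0.483.

0.483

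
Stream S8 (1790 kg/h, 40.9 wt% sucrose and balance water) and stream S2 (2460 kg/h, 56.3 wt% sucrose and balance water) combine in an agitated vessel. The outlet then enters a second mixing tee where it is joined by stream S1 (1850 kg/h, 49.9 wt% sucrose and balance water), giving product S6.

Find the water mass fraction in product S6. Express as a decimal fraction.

Overall, product flow = 6100 kg/h.
water in = 1790×0.591 + 2460×0.437 + 1850×0.501 = 3059.8 kg/h.
water fraction in S6 = 0.502.

0.502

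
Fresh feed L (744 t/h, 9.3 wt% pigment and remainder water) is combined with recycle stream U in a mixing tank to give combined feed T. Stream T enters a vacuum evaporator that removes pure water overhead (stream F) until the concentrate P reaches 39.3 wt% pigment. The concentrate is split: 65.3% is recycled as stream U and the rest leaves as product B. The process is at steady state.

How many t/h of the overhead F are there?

567.9 t/h

Overall pigment balance (none leaves overhead): pigment in fresh feed = pigment in product, i.e. 744×0.093 = (1−0.653)·P·0.393.
P = 69.192/(0.393×0.347) = 507.38 t/h.
Recycle U = 0.653×507.38 = 331.32 t/h.
Combined feed T = 744 + 331.32 = 1075.3 t/h.
Overhead F = T − P = 1075.3 − 507.38 = 567.94 t/h.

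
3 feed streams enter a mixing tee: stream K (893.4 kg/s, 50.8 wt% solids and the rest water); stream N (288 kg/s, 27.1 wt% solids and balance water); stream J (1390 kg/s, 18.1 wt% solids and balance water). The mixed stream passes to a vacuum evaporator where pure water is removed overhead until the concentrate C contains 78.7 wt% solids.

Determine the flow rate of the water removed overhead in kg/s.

1576 kg/s

solids entering = 893.4×0.508 + 288×0.271 + 1390×0.181 = 783.49 kg/s.
All solids reports to C, so C = 783.49/0.787 = 995.53 kg/s.
Total feed = 2571.4 kg/s; overhead = 2571.4 − 995.53 = 1575.9 kg/s.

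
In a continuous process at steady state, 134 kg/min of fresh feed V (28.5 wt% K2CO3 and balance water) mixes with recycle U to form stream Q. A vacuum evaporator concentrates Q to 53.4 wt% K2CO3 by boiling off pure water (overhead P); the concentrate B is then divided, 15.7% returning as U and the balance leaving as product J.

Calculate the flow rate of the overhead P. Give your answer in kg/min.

Overall K2CO3 balance (none leaves overhead): K2CO3 in fresh feed = K2CO3 in product, i.e. 134×0.285 = (1−0.157)·B·0.534.
B = 38.19/(0.534×0.843) = 84.836 kg/min.
Recycle U = 0.157×84.836 = 13.319 kg/min.
Combined feed Q = 134 + 13.319 = 147.32 kg/min.
Overhead P = Q − B = 147.32 − 84.836 = 62.483 kg/min.

62.48 kg/min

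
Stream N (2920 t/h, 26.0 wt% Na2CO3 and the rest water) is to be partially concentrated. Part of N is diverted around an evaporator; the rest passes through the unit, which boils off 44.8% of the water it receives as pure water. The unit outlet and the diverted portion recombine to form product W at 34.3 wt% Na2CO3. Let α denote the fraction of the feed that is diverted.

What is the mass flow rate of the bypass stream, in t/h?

All 2920×0.260 = 759.2 t/h of Na2CO3 reaches W, so W = 759.2/0.343 = 2213.4 t/h and vapour = 706.59 t/h.
The evaporator receives (1−α)·2920 of feed at 0.740 water and removes 0.448 of that water:
0.448×0.740×(1−α)×2920 = 706.59
(1−α) = 706.59/968.04 = 0.7299;  α = 0.2701.
Bypass flow = 0.2701×2920 = 788.64 t/h.

788.6 t/h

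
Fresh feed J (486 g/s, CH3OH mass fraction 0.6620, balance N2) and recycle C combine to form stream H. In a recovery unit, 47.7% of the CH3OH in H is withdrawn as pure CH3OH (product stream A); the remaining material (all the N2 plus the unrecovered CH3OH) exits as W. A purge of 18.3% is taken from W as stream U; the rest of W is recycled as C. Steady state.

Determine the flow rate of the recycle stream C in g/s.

N2 enters only via J and leaves only via the purge: 486×0.338 = 0.183×(N2 in W), and the recovery unit passes all N2, so N2 in H = N2 in W = 897.64 g/s.
CH3OH in H: m_A = 486×0.662 + (1−0.183)·(1−0.477)·m_A, so m_A = 321.73/0.5727 = 561.77 g/s.
W = (1−0.477)×561.77 + 897.64 = 1191.4 g/s.
Recycle C = (1−0.183)×1191.4 = 973.41 g/s.

973.4 g/s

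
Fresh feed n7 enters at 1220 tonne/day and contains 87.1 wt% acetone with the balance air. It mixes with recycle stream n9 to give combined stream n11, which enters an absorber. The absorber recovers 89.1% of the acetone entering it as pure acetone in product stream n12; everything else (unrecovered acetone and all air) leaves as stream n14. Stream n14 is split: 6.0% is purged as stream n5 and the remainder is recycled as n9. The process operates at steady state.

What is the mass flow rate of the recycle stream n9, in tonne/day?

2587 tonne/day

air enters only via n7 and leaves only via the purge: 1220×0.129 = 0.060×(air in n14), and the absorber passes all air, so air in n11 = air in n14 = 2623 tonne/day.
acetone in n11: m_A = 1220×0.871 + (1−0.060)·(1−0.891)·m_A, so m_A = 1062.6/0.8975 = 1183.9 tonne/day.
n14 = (1−0.891)×1183.9 + 2623 = 2752 tonne/day.
Recycle n9 = (1−0.060)×2752 = 2586.9 tonne/day.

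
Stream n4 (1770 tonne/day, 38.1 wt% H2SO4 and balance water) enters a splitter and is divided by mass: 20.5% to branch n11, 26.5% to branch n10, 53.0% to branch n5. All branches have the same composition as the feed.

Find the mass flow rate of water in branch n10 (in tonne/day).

Branch n10 total = 0.265×1770 = 469.05 tonne/day.
water in n10 = 0.619×469.05 = 290.34 tonne/day.

290.3 tonne/day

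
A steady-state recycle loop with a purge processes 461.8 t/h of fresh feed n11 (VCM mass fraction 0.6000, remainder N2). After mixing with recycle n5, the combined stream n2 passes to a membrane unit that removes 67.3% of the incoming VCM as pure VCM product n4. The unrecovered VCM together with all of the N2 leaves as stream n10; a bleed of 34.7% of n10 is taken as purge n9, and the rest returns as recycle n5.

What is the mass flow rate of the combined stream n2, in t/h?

N2 enters only via n11 and leaves only via the purge: 461.8×0.400 = 0.347×(N2 in n10), and the membrane unit passes all N2, so N2 in n2 = N2 in n10 = 532.33 t/h.
VCM in n2: m_A = 461.8×0.600 + (1−0.347)·(1−0.673)·m_A, so m_A = 277.08/0.7865 = 352.31 t/h.
n2 = 352.31 + 532.33 = 884.64 t/h.

884.6 t/h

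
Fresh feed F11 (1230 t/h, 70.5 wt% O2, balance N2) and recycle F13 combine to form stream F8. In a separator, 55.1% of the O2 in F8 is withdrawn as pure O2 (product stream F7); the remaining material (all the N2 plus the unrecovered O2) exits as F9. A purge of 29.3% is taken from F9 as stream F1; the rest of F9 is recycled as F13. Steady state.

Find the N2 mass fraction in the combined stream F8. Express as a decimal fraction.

N2 enters only via F11 and leaves only via the purge: 1230×0.295 = 0.293×(N2 in F9), and the separator passes all N2, so N2 in F8 = N2 in F9 = 1238.4 t/h.
O2 in F8: m_A = 1230×0.705 + (1−0.293)·(1−0.551)·m_A, so m_A = 867.15/0.6826 = 1270.4 t/h.
F8 = 1270.4 + 1238.4 = 2508.8 t/h.
N2 fraction in F8 = 1238.4/2508.8 = 0.494.

0.494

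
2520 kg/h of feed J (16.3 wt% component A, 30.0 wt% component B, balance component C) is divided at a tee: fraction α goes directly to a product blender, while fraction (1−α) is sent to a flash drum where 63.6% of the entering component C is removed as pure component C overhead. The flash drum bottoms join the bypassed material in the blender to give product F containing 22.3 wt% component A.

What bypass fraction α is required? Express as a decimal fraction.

All 2520×0.163 = 410.76 kg/h of component A reaches F, so F = 410.76/0.223 = 1842 kg/h and vapour = 678.03 kg/h.
The evaporator receives (1−α)·2520 of feed at 0.537 component C and removes 0.636 of that component C:
0.636×0.537×(1−α)×2520 = 678.03
(1−α) = 678.03/860.66 = 0.7878;  α = 0.2122.

0.212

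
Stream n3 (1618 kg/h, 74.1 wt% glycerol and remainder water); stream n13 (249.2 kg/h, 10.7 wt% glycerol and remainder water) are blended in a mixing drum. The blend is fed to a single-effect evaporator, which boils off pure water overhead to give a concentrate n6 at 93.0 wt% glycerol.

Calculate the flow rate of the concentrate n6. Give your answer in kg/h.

glycerol entering = 1618×0.741 + 249.2×0.107 = 1225.6 kg/h.
All glycerol reports to n6, so n6 = 1225.6/0.930 = 1317.9 kg/h.

1318 kg/h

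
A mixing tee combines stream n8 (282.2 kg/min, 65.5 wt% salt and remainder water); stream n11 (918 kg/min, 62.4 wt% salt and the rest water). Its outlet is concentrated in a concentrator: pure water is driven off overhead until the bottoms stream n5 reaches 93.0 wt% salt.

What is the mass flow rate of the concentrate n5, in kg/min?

814.7 kg/min

salt entering = 282.2×0.655 + 918×0.624 = 757.67 kg/min.
All salt reports to n5, so n5 = 757.67/0.930 = 814.7 kg/min.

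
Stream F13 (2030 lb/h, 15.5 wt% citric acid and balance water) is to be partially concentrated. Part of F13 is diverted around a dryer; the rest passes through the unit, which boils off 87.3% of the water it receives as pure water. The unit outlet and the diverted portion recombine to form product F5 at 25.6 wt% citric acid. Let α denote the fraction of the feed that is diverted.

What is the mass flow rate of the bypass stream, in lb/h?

All 2030×0.155 = 314.65 lb/h of citric acid reaches F5, so F5 = 314.65/0.256 = 1229.1 lb/h and vapour = 800.9 lb/h.
The evaporator receives (1−α)·2030 of feed at 0.845 water and removes 0.873 of that water:
0.873×0.845×(1−α)×2030 = 800.9
(1−α) = 800.9/1497.5 = 0.5348;  α = 0.4652.
Bypass flow = 0.4652×2030 = 944.31 lb/h.

944.3 lb/h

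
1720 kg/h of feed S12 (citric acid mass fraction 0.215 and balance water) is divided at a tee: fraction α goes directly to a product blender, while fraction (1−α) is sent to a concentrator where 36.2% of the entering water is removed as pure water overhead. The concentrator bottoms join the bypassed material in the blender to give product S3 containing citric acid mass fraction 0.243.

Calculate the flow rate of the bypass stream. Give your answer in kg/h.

All 1720×0.215 = 369.8 kg/h of citric acid reaches S3, so S3 = 369.8/0.243 = 1521.8 kg/h and vapour = 198.19 kg/h.
The evaporator receives (1−α)·1720 of feed at 0.785 water and removes 0.362 of that water:
0.362×0.785×(1−α)×1720 = 198.19
(1−α) = 198.19/488.77 = 0.4055;  α = 0.5945.
Bypass flow = 0.5945×1720 = 1022.6 kg/h.

1023 kg/h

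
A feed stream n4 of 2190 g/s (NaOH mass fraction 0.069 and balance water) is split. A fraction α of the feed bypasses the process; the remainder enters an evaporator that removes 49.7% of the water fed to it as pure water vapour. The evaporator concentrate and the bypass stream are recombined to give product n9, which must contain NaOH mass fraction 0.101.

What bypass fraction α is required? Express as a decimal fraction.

0.315

All 2190×0.069 = 151.11 g/s of NaOH reaches n9, so n9 = 151.11/0.101 = 1496.1 g/s and vapour = 693.86 g/s.
The evaporator receives (1−α)·2190 of feed at 0.931 water and removes 0.497 of that water:
0.497×0.931×(1−α)×2190 = 693.86
(1−α) = 693.86/1013.3 = 0.6847;  α = 0.3153.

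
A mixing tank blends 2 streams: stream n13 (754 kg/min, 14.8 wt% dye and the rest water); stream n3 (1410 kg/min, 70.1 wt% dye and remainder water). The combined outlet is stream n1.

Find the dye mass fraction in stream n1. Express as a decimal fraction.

0.5083

Total flow out = 754 + 1410 = 2164 kg/min.
dye in = 754×0.148 + 1410×0.701 = 1100 kg/min.
dye mass fraction in n1 = 1100/2164 = 0.5083.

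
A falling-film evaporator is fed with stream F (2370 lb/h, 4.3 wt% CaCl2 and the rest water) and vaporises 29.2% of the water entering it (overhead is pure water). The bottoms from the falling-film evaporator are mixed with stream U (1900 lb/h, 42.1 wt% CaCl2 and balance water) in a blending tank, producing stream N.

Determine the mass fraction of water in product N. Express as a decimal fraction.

Vapour removed = 0.292×0.957×2370 = 662.28 lb/h; concentrate = 1707.7 lb/h.
water reaching the mixer = 1605.8 (from concentrate) + 1900×0.579 = 2705.9 lb/h.
Product flow = 1707.7 + 1900 = 3607.7 lb/h; water fraction = 0.7500.

0.7500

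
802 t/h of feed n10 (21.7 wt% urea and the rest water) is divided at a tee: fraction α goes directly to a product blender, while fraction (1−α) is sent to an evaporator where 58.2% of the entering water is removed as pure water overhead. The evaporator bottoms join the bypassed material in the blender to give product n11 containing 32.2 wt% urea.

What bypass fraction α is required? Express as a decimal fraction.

0.284

All 802×0.217 = 174.03 t/h of urea reaches n11, so n11 = 174.03/0.322 = 540.48 t/h and vapour = 261.52 t/h.
The evaporator receives (1−α)·802 of feed at 0.783 water and removes 0.582 of that water:
0.582×0.783×(1−α)×802 = 261.52
(1−α) = 261.52/365.48 = 0.7156;  α = 0.2844.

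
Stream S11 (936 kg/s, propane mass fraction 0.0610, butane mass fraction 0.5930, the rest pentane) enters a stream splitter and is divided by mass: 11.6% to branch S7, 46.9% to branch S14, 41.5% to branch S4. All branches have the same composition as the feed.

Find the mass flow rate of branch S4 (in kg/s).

388.4 kg/s

Branch S4 flow = 0.415×936 = 388.44 kg/s.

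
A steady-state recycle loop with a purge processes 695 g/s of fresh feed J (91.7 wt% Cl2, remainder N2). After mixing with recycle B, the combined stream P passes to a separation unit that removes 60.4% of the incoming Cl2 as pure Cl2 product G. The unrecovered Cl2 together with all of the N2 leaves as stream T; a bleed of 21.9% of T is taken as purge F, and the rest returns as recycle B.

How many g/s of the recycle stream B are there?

N2 enters only via J and leaves only via the purge: 695×0.083 = 0.219×(N2 in T), and the separation unit passes all N2, so N2 in P = N2 in T = 263.4 g/s.
Cl2 in P: m_A = 695×0.917 + (1−0.219)·(1−0.604)·m_A, so m_A = 637.32/0.6907 = 922.68 g/s.
T = (1−0.604)×922.68 + 263.4 = 628.78 g/s.
Recycle B = (1−0.219)×628.78 = 491.08 g/s.

491.1 g/s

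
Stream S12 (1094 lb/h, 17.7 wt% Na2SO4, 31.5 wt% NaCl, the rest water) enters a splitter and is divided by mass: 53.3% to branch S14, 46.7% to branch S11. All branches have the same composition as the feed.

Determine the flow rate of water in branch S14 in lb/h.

296.2 lb/h

Branch S14 total = 0.533×1094 = 583.1 lb/h.
water in S14 = 0.508×583.1 = 296.22 lb/h.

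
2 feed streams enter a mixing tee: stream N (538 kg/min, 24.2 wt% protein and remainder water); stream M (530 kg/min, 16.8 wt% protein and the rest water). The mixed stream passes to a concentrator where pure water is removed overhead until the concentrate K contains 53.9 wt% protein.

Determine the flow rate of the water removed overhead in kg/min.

protein entering = 538×0.242 + 530×0.168 = 219.24 kg/min.
All protein reports to K, so K = 219.24/0.539 = 406.75 kg/min.
Total feed = 1068 kg/min; overhead = 1068 − 406.75 = 661.25 kg/min.

661.3 kg/min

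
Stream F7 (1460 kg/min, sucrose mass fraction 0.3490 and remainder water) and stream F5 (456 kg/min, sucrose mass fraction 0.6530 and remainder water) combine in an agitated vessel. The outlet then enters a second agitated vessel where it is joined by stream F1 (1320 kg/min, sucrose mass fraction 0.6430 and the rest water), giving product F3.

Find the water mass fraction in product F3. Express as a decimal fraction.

Overall, product flow = 3236 kg/min.
water in = 1460×0.651 + 456×0.347 + 1320×0.357 = 1579.9 kg/min.
water fraction in F3 = 0.4882.

0.4882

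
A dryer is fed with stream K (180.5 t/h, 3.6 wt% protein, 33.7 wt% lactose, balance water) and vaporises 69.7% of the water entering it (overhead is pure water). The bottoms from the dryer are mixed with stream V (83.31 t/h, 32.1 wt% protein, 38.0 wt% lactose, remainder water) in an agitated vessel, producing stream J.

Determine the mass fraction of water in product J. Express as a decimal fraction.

0.320

Vapour removed = 0.697×0.627×180.5 = 78.882 t/h; concentrate = 101.62 t/h.
water reaching the mixer = 34.292 (from concentrate) + 83.31×0.299 = 59.201 t/h.
Product flow = 101.62 + 83.31 = 184.93 t/h; water fraction = 0.320.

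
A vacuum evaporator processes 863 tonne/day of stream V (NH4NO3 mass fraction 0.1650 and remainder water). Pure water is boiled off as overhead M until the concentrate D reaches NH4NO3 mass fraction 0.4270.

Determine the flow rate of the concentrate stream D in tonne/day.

NH4NO3 is conserved: 863×0.165 = 142.4 tonne/day all reports to the concentrate.
Concentrate = 142.4/(target fraction) = 333.48 tonne/day.

333.5 tonne/day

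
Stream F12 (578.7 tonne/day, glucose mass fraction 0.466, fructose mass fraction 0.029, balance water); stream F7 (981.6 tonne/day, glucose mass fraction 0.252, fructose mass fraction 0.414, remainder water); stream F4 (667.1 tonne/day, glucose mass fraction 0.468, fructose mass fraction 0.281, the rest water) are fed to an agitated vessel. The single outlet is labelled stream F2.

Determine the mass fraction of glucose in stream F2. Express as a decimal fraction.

0.372

Total flow out = 578.7 + 981.6 + 667.1 = 2227.4 tonne/day.
glucose in = 578.7×0.466 + 981.6×0.252 + 667.1×0.468 = 829.24 tonne/day.
glucose mass fraction in F2 = 829.24/2227.4 = 0.372.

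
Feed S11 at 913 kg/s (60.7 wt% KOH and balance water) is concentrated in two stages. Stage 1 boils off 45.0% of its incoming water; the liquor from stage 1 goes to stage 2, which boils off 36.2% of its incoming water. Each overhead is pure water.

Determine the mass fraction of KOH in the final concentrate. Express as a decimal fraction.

0.815

water in feed = 913×0.393 = 358.81 kg/s.
After stage 1: water left = (1−0.450)×358.81 = 197.34; stream total = 751.54 kg/s.
After stage 2: water left = (1−0.362)×197.34 = 125.91; final concentrate = 680.1 kg/s.
KOH fraction = 554.19/680.1 = 0.815.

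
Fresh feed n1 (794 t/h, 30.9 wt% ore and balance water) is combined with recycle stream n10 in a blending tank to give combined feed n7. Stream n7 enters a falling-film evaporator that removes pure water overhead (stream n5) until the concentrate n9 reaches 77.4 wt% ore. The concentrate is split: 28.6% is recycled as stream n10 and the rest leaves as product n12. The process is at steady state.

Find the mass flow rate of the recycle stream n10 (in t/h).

Overall ore balance (none leaves overhead): ore in fresh feed = ore in product, i.e. 794×0.309 = (1−0.286)·n9·0.774.
n9 = 245.35/(0.774×0.714) = 443.96 t/h.
Recycle n10 = 0.286×443.96 = 126.97 t/h.

127 t/h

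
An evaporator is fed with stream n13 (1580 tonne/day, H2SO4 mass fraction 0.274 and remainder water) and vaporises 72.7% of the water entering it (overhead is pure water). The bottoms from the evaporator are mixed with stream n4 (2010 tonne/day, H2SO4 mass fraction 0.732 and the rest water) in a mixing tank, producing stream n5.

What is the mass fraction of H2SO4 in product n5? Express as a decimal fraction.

Vapour removed = 0.727×0.726×1580 = 833.93 tonne/day; concentrate = 746.07 tonne/day.
H2SO4 reaching the mixer = 432.92 (from concentrate) + 2010×0.732 = 1904.2 tonne/day.
Product flow = 746.07 + 2010 = 2756.1 tonne/day; H2SO4 fraction = 0.691.

0.691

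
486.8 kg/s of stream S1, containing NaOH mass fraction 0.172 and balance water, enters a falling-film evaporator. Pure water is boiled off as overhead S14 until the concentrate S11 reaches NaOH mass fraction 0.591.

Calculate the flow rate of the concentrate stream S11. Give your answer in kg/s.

NaOH is conserved: 486.8×0.172 = 83.73 kg/s all reports to the concentrate.
Concentrate = 83.73/(target fraction) = 141.67 kg/s.

141.7 kg/s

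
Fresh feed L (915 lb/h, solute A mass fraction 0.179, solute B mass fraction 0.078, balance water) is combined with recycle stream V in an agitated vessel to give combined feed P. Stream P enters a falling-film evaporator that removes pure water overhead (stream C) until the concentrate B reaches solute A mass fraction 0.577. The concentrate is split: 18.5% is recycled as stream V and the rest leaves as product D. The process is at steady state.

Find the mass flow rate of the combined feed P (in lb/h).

Overall solute A balance (none leaves overhead): solute A in fresh feed = solute A in product, i.e. 915×0.179 = (1−0.185)·B·0.577.
B = 163.78/(0.577×0.815) = 348.29 lb/h.
Recycle V = 0.185×348.29 = 64.434 lb/h.
Combined feed P = 915 + 64.434 = 979.43 lb/h.

979.4 lb/h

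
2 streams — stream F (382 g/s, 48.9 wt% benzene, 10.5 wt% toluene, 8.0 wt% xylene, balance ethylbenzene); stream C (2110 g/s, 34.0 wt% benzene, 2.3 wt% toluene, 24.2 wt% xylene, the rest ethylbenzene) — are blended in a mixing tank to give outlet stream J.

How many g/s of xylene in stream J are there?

541.2 g/s

xylene out = xylene in = 382×0.080 + 2110×0.242 = 541.18 g/s.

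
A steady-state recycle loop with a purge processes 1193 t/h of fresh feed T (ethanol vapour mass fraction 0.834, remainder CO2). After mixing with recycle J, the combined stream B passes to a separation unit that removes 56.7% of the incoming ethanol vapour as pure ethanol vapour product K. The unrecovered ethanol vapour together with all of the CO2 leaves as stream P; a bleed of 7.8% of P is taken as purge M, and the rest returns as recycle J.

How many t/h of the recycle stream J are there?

CO2 enters only via T and leaves only via the purge: 1193×0.166 = 0.078×(CO2 in P), and the separation unit passes all CO2, so CO2 in B = CO2 in P = 2538.9 t/h.
ethanol vapour in B: m_A = 1193×0.834 + (1−0.078)·(1−0.567)·m_A, so m_A = 994.96/0.6008 = 1656.1 t/h.
P = (1−0.567)×1656.1 + 2538.9 = 3256.1 t/h.
Recycle J = (1−0.078)×3256.1 = 3002.1 t/h.

3002 t/h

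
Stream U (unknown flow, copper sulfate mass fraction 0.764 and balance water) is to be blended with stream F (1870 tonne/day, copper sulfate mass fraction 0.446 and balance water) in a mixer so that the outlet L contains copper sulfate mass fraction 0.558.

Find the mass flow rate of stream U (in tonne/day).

1017 tonne/day

Let U be the unknown flow. Total out = 1870 + U.
copper sulfate balance: 834.02 + 0.764·U = 0.558·(1870 + U)
(0.764 − 0.558)·U = 0.558×1870 − 834.02 = 209.44
U = 209.44 / 0.206 = 1016.7 tonne/day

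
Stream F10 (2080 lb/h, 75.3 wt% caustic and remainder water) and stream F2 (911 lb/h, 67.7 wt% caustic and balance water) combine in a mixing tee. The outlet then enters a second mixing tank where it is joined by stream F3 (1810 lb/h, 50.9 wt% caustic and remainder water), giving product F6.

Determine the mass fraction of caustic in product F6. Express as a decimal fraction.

0.6466

Overall, product flow = 4801 lb/h.
caustic in = 2080×0.753 + 911×0.677 + 1810×0.509 = 3104.3 lb/h.
caustic fraction in F6 = 0.6466.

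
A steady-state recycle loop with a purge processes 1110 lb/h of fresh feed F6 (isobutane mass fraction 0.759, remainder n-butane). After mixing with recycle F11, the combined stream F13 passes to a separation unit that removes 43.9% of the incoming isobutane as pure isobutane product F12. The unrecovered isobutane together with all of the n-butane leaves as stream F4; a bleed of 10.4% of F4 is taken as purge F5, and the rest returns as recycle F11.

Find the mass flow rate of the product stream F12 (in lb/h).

743.7 lb/h

isobutane in F13: m_A = 1110×0.759 + (1−0.104)·(1−0.439)·m_A, so m_A = 842.49/0.4973 = 1694 lb/h.
Product F12 = 0.439×1694 = 743.66 lb/h.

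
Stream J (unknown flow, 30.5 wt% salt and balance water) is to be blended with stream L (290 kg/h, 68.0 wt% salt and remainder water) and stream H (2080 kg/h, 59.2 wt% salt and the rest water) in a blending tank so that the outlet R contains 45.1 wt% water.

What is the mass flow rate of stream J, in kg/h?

522.3 kg/h

Let J be the unknown flow. Total out = 2370 + J.
water balance: 941.44 + 0.695·J = 0.451·(2370 + J)
(0.695 − 0.451)·J = 0.451×2370 − 941.44 = 127.43
J = 127.43 / 0.244 = 522.25 kg/h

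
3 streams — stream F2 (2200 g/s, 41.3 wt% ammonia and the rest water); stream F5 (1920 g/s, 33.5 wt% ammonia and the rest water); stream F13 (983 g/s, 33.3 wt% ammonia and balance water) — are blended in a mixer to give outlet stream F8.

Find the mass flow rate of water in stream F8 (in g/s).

3224 g/s

water out = water in = 2200×0.587 + 1920×0.665 + 983×0.667 = 3223.9 g/s.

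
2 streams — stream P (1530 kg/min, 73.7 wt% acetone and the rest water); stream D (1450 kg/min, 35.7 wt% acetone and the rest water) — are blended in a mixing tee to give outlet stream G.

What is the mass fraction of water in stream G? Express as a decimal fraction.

0.448

Total flow out = 1530 + 1450 = 2980 kg/min.
water in = 1530×0.263 + 1450×0.643 = 1334.7 kg/min.
water mass fraction in G = 1334.7/2980 = 0.448.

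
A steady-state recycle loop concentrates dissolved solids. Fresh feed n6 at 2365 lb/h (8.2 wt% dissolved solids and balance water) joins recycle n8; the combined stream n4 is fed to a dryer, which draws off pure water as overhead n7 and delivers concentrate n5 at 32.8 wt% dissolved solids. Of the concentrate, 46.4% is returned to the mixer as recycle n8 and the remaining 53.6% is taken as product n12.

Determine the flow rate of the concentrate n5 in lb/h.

1103 lb/h

Overall dissolved solids balance (none leaves overhead): dissolved solids in fresh feed = dissolved solids in product, i.e. 2365×0.082 = (1−0.464)·n5·0.328.
n5 = 193.93/(0.328×0.536) = 1103.1 lb/h.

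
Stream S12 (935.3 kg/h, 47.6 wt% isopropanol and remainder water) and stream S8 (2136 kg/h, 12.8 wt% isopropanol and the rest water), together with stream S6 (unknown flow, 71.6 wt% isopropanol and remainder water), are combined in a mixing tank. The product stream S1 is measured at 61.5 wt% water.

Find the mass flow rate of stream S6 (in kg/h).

Let S6 be the unknown flow. Total out = 3071.3 + S6.
water balance: 2352.7 + 0.284·S6 = 0.615·(3071.3 + S6)
(0.284 − 0.615)·S6 = 0.615×3071.3 − 2352.7 = -463.84
S6 = -463.84 / -0.331 = 1401.3 kg/h

1401 kg/h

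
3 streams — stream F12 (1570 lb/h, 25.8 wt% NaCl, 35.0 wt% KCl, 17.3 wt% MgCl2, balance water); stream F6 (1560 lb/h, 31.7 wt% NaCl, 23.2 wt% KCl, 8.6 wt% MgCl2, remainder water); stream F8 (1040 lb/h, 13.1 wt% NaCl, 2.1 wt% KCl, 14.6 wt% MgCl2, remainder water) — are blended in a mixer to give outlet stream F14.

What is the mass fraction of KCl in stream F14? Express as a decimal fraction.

Total flow out = 1570 + 1560 + 1040 = 4170 lb/h.
KCl in = 1570×0.350 + 1560×0.232 + 1040×0.021 = 933.26 lb/h.
KCl mass fraction in F14 = 933.26/4170 = 0.224.

0.224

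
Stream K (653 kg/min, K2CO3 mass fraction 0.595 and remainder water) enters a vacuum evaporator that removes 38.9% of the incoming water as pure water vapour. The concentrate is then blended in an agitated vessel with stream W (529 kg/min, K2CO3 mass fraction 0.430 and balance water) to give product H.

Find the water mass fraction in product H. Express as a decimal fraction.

Vapour removed = 0.389×0.405×653 = 102.88 kg/min; concentrate = 550.12 kg/min.
water reaching the mixer = 161.59 (from concentrate) + 529×0.570 = 463.12 kg/min.
Product flow = 550.12 + 529 = 1079.1 kg/min; water fraction = 0.429.

0.429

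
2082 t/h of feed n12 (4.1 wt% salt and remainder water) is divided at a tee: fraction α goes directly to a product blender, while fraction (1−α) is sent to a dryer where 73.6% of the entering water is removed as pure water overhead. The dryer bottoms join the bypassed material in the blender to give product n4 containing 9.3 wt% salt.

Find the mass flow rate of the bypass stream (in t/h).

All 2082×0.041 = 85.362 t/h of salt reaches n4, so n4 = 85.362/0.093 = 917.87 t/h and vapour = 1164.1 t/h.
The evaporator receives (1−α)·2082 of feed at 0.959 water and removes 0.736 of that water:
0.736×0.959×(1−α)×2082 = 1164.1
(1−α) = 1164.1/1469.5 = 0.7922;  α = 0.2078.
Bypass flow = 0.2078×2082 = 432.68 t/h.

432.7 t/h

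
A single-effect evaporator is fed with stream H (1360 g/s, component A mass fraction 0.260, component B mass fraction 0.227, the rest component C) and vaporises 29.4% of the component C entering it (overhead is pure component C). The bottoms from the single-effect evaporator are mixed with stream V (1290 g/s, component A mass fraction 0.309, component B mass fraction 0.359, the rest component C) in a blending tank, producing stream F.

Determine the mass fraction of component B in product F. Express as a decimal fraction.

Vapour removed = 0.294×0.513×1360 = 205.12 g/s; concentrate = 1154.9 g/s.
component B reaching the mixer = 308.72 (from concentrate) + 1290×0.359 = 771.83 g/s.
Product flow = 1154.9 + 1290 = 2444.9 g/s; component B fraction = 0.316.

0.316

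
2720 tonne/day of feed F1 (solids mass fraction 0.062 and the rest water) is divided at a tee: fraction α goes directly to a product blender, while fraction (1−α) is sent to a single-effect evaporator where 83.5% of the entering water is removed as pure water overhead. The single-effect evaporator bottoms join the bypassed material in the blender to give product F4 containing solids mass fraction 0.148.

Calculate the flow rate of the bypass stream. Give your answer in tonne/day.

All 2720×0.062 = 168.64 tonne/day of solids reaches F4, so F4 = 168.64/0.148 = 1139.5 tonne/day and vapour = 1580.5 tonne/day.
The evaporator receives (1−α)·2720 of feed at 0.938 water and removes 0.835 of that water:
0.835×0.938×(1−α)×2720 = 1580.5
(1−α) = 1580.5/2130.4 = 0.7419;  α = 0.2581.
Bypass flow = 0.2581×2720 = 702.02 tonne/day.

702 tonne/day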